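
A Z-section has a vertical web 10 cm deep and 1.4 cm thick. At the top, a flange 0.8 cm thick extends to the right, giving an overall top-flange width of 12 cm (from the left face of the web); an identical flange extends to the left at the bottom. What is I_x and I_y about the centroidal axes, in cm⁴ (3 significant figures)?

Decompose the section into non-overlapping parts with the origin at the bottom-left of its bounding rectangle.
Web: 1.4 × 10, A = 14 cm², y = 5 cm, Ī = 116.67 cm⁴.
Top flange (beyond web): 10.6 × 0.8, A = 8.48 cm², y = 9.6 cm, Ī = 0.45227 cm⁴.
Bottom flange (beyond web): 10.6 × 0.8, A = 8.48 cm², y = 0.4 cm, Ī = 0.45227 cm⁴.
Centroid: ȳ = ΣA·y / ΣA = 5 cm.
Transfer each piece to the centroidal x-axis using Ī + A·d² with d = y − 5:
  web: d = 0 cm → contributes +116.67 cm⁴
  top flange (beyond web): d = 4.6 cm → contributes +179.89 cm⁴
  bottom flange (beyond web): d = -4.6 cm → contributes +179.89 cm⁴
Total I = 476.44 cm⁴.
For the y-axis: x̄ = 11.3 cm.
Repeating about the centroidal y-axis gives I_y = 771.65 cm⁴.

I_x ≈ 476 cm⁴, I_y ≈ 772 cm⁴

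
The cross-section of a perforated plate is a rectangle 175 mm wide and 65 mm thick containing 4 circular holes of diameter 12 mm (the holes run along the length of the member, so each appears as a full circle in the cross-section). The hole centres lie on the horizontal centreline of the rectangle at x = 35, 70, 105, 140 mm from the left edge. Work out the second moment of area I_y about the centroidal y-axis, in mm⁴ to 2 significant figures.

I_y ≈ 2.8 × 10⁷ mm⁴

Split into non-overlapping primitives; take the origin at the lower-left of the bounding box.
Plate: 175 × 65, A = 11 375 mm², x = 87.5 mm, Ī = 29 029 948 mm⁴.
Hole 1 (subtracted): ⌀12, A = 113.1 mm², x = 35 mm, Ī = 1 018 mm⁴.
Hole 2 (subtracted): ⌀12, A = 113.1 mm², x = 70 mm, Ī = 1 018 mm⁴.
Hole 3 (subtracted): ⌀12, A = 113.1 mm², x = 105 mm, Ī = 1 018 mm⁴.
Hole 4 (subtracted): ⌀12, A = 113.1 mm², x = 140 mm, Ī = 1 018 mm⁴.
By symmetry the centroid is at mid-width, x̄ = 87.5 mm.
Transfer each piece to the centroidal y-axis using Ī + A·d² with d = x − 87.5:
  plate: d = 0 mm → contributes +29 029 948 mm⁴
  hole 1: d = -52.5 mm → contributes −312 742 mm⁴
  hole 2: d = -17.5 mm → contributes −35 654 mm⁴
  hole 3: d = 17.5 mm → contributes −35 654 mm⁴
  hole 4: d = 52.5 mm → contributes −312 742 mm⁴
Total I = 28 333 155 mm⁴.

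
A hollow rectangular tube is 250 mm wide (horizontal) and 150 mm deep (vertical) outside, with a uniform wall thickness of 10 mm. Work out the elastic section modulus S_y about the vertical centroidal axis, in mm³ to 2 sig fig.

S_y ≈ 5.1 × 10⁵ mm³

Treat the section as a set of non-overlapping primitives; coordinates are from the bounding-box lower-left.
Outer rectangle: 250 × 150, A = 37 500 mm², x = 125 mm, Ī = 195 312 500 mm⁴.
Inner void (subtracted): 230 × 130, A = 29 900 mm², x = 125 mm, Ī = 131 809 167 mm⁴.
By symmetry the centroid is at mid-width, x̄ = 125 mm.
All pieces are centred on the vertical centroidal axis, so I = ΣĪ (holes subtracted) = 63 503 333 mm⁴.
Extreme fibre distance c = 125 mm; S = I/c = 508 027 mm³.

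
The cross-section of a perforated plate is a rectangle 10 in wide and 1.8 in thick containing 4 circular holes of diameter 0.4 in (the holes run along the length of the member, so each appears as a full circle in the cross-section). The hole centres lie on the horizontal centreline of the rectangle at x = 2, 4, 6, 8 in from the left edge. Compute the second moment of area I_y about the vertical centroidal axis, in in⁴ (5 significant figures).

Treat the section as a set of non-overlapping primitives; coordinates are from the bounding-box lower-left.
Plate: 10 × 1.8, A = 18 in², x = 5 in, Ī = 150 in⁴.
Hole 1 (subtracted): ⌀0.4, A = 0.1256637 in², x = 2 in, Ī = 0.001256637 in⁴.
Hole 2 (subtracted): ⌀0.4, A = 0.1256637 in², x = 4 in, Ī = 0.001256637 in⁴.
Hole 3 (subtracted): ⌀0.4, A = 0.1256637 in², x = 6 in, Ī = 0.001256637 in⁴.
Hole 4 (subtracted): ⌀0.4, A = 0.1256637 in², x = 8 in, Ī = 0.001256637 in⁴.
By symmetry the centroid is at mid-width, x̄ = 5 in.
Transfer each piece to the vertical centroidal axis using Ī + A·d² with d = x − 5:
  plate: d = 0 in → contributes +150 in⁴
  hole 1: d = -3 in → contributes −1.13223 in⁴
  hole 2: d = -1 in → contributes −0.1269203 in⁴
  hole 3: d = 1 in → contributes −0.1269203 in⁴
  hole 4: d = 3 in → contributes −1.13223 in⁴
Total I = 147.4817 in⁴.

I_y ≈ 147.48 in⁴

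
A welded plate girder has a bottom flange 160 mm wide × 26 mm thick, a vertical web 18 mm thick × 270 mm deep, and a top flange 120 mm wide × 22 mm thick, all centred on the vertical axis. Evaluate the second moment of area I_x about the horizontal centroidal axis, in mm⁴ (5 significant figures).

Break the section into simple shapes (no overlaps), measuring from the bottom-left corner of the bounding box.
Bottom plate: 160 × 26, A = 4 160 mm², y = 13 mm, Ī = 234346.7 mm⁴.
Web plate: 18 × 270, A = 4 860 mm², y = 161 mm, Ī = 29 524 500 mm⁴.
Top plate: 120 × 22, A = 2 640 mm², y = 307 mm, Ī = 106 480 mm⁴.
Centroid: ȳ = ΣA·y / ΣA = 141.2539 mm.
Transfer each piece to the horizontal centroidal axis using Ī + A·d² with d = y − 141.2539:
  bottom plate: d = -128.2539 mm → contributes +68 662 405 mm⁴
  web plate: d = 19.74614 mm → contributes +31 419 463 mm⁴
  top plate: d = 165.7461 mm → contributes +72 631 987 mm⁴
Total I = 172 713 855 mm⁴.

I_x ≈ 1.7271 × 10⁸ mm⁴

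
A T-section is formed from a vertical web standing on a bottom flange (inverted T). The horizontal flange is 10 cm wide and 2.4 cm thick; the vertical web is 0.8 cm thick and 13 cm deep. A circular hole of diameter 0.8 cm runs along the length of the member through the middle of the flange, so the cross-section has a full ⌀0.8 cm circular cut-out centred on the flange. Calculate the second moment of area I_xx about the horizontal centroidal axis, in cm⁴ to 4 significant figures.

I_xx ≈ 585.4 cm⁴

Treat the section as a set of non-overlapping primitives; coordinates are from the bounding-box lower-left.
Flange: 10 × 2.4, A = 24 cm², y = 1.2 cm, Ī = 11.52 cm⁴.
Web: 0.8 × 13, A = 10.4 cm², y = 8.9 cm, Ī = 146.467 cm⁴.
Hole (subtracted): ⌀0.8, A = 0.502655 cm², y = 1.2 cm, Ī = 0.0201062 cm⁴.
Centroid: ȳ = ΣA·y / ΣA = 3.56243 cm.
Transfer each piece to the horizontal centroidal axis using Ī + A·d² with d = y − 3.56243:
  flange: d = -2.36243 cm → contributes +145.465 cm⁴
  web: d = 5.33757 cm → contributes +442.759 cm⁴
  hole: d = -2.36243 cm → contributes −2.82545 cm⁴
Total I = 585.399 cm⁴.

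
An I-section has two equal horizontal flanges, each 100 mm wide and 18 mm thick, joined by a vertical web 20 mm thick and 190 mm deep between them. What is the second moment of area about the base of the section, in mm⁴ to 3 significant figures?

Break the section into simple shapes (no overlaps), measuring from the bottom-left corner of the bounding box.
Bottom flange: 100 × 18, A = 1 800 mm², y = 9 mm, Ī = 48 600 mm⁴.
Web: 20 × 190, A = 3 800 mm², y = 113 mm, Ī = 11 431 667 mm⁴.
Top flange: 100 × 18, A = 1 800 mm², y = 217 mm, Ī = 48 600 mm⁴.
Transfer each piece to the bottom edge using Ī + A·d² with d = y − 0:
  bottom flange: d = 9 mm → contributes +194 400 mm⁴
  web: d = 113 mm → contributes +59 953 867 mm⁴
  top flange: d = 217 mm → contributes +84 808 800 mm⁴
Total I = 144 957 067 mm⁴.

I_base ≈ 1.45 × 10⁸ mm⁴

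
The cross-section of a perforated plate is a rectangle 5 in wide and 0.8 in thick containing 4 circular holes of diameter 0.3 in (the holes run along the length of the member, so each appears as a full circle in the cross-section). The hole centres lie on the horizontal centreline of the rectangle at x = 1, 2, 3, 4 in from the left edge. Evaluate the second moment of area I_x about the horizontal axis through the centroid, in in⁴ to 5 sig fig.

I_x ≈ 0.21174 in⁴

Split into non-overlapping primitives; take the origin at the lower-left of the bounding box.
Plate: 5 × 0.8, A = 4 in², y = 0.4 in, Ī = 0.2133333 in⁴.
Hole 1 (subtracted): ⌀0.3, A = 0.07068583 in², y = 0.4 in, Ī = 0.0003976078 in⁴.
Hole 2 (subtracted): ⌀0.3, A = 0.07068583 in², y = 0.4 in, Ī = 0.0003976078 in⁴.
Hole 3 (subtracted): ⌀0.3, A = 0.07068583 in², y = 0.4 in, Ī = 0.0003976078 in⁴.
Hole 4 (subtracted): ⌀0.3, A = 0.07068583 in², y = 0.4 in, Ī = 0.0003976078 in⁴.
By symmetry the centroid is at mid-height, ȳ = 0.4 in.
All pieces are centred on the horizontal axis through the centroid, so I = ΣĪ (holes subtracted) = 0.2117429 in⁴.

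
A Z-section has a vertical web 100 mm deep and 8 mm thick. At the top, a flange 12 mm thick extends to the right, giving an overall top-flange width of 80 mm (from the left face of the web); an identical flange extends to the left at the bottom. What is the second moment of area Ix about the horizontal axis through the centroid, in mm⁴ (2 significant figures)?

Ix ≈ 4.0 × 10⁶ mm⁴

Decompose the section into non-overlapping parts with the origin at the bottom-left of its bounding rectangle.
Web: 8 × 100, A = 800 mm², y = 50 mm, Ī = 666 667 mm⁴.
Top flange (beyond web): 72 × 12, A = 864 mm², y = 94 mm, Ī = 10 368 mm⁴.
Bottom flange (beyond web): 72 × 12, A = 864 mm², y = 6 mm, Ī = 10 368 mm⁴.
Centroid: ȳ = ΣA·y / ΣA = 50 mm.
Transfer each piece to the horizontal axis through the centroid using Ī + A·d² with d = y − 50:
  web: d = 0 mm → contributes +666 667 mm⁴
  top flange (beyond web): d = 44 mm → contributes +1 683 072 mm⁴
  bottom flange (beyond web): d = -44 mm → contributes +1 683 072 mm⁴
Total I = 4 032 811 mm⁴.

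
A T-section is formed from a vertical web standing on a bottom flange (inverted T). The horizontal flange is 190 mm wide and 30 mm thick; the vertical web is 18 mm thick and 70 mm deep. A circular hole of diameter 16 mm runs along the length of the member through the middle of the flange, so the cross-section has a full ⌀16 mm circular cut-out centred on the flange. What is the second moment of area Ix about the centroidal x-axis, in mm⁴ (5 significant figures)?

Break the section into simple shapes (no overlaps), measuring from the bottom-left corner of the bounding box.
Flange: 190 × 30, A = 5 700 mm², y = 15 mm, Ī = 427 500 mm⁴.
Web: 18 × 70, A = 1 260 mm², y = 65 mm, Ī = 514 500 mm⁴.
Hole (subtracted): ⌀16, A = 201.0619 mm², y = 15 mm, Ī = 3216.991 mm⁴.
Centroid: ȳ = ΣA·y / ΣA = 24.32099 mm.
Transfer each piece to the centroidal x-axis using Ī + A·d² with d = y − 24.32099:
  flange: d = -9.320991 mm → contributes +922 721 mm⁴
  web: d = 40.67901 mm → contributes +2 599 525 mm⁴
  hole: d = -9.320991 mm → contributes −20685.43 mm⁴
Total I = 3 501 561 mm⁴.

Ix ≈ 3.5016 × 10⁶ mm⁴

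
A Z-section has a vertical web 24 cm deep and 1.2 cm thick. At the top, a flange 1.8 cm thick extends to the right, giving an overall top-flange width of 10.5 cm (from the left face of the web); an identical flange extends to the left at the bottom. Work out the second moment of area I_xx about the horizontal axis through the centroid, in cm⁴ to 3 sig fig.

Treat the section as a set of non-overlapping primitives; coordinates are from the bounding-box lower-left.
Web: 1.2 × 24, A = 28.8 cm², y = 12 cm, Ī = 1382.4 cm⁴.
Top flange (beyond web): 9.3 × 1.8, A = 16.74 cm², y = 23.1 cm, Ī = 4.5198 cm⁴.
Bottom flange (beyond web): 9.3 × 1.8, A = 16.74 cm², y = 0.9 cm, Ī = 4.5198 cm⁴.
Centroid: ȳ = ΣA·y / ΣA = 12 cm.
Transfer each piece to the horizontal axis through the centroid using Ī + A·d² with d = y − 12:
  web: d = 0 cm → contributes +1382.4 cm⁴
  top flange (beyond web): d = 11.1 cm → contributes +2067.1 cm⁴
  bottom flange (beyond web): d = -11.1 cm → contributes +2067.1 cm⁴
Total I = 5516.5 cm⁴.

I_xx ≈ 5520 cm⁴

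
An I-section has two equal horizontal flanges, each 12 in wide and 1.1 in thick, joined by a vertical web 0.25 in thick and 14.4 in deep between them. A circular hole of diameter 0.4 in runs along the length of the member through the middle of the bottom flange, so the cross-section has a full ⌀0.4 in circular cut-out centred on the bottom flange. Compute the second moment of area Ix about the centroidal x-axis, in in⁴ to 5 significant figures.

Decompose the section into non-overlapping parts with the origin at the bottom-left of its bounding rectangle.
Bottom flange: 12 × 1.1, A = 13.2 in², y = 0.55 in, Ī = 1.331 in⁴.
Web: 0.25 × 14.4, A = 3.6 in², y = 8.3 in, Ī = 62.208 in⁴.
Top flange: 12 × 1.1, A = 13.2 in², y = 16.05 in, Ī = 1.331 in⁴.
Hole (subtracted): ⌀0.4, A = 0.1256637 in², y = 0.55 in, Ī = 0.001256637 in⁴.
Centroid: ȳ = ΣA·y / ΣA = 8.3326 in.
Transfer each piece to the centroidal x-axis using Ī + A·d² with d = y − 8.3326:
  bottom flange: d = -7.7826 in → contributes +800.8399 in⁴
  web: d = -0.03259968 in → contributes +62.21183 in⁴
  top flange: d = 7.7174 in → contributes +787.5001 in⁴
  hole: d = -7.7826 in → contributes −7.612564 in⁴
Total I = 1642.939 in⁴.

Ix ≈ 1642.9 in⁴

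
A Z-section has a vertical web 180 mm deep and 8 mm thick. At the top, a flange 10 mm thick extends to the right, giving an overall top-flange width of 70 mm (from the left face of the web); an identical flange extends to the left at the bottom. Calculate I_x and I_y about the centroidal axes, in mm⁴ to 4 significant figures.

I_x ≈ 1.286 × 10⁷ mm⁴, I_y ≈ 1.924 × 10⁶ mm⁴

Treat the section as a set of non-overlapping primitives; coordinates are from the bounding-box lower-left.
Web: 8 × 180, A = 1 440 mm², y = 90 mm, Ī = 3 888 000 mm⁴.
Top flange (beyond web): 62 × 10, A = 620 mm², y = 175 mm, Ī = 5166.67 mm⁴.
Bottom flange (beyond web): 62 × 10, A = 620 mm², y = 5 mm, Ī = 5166.67 mm⁴.
Centroid: ȳ = ΣA·y / ΣA = 90 mm.
Transfer each piece to the centroidal x-axis using Ī + A·d² with d = y − 90:
  web: d = 0 mm → contributes +3 888 000 mm⁴
  top flange (beyond web): d = 85 mm → contributes +4 484 667 mm⁴
  bottom flange (beyond web): d = -85 mm → contributes +4 484 667 mm⁴
Total I = 12 857 333 mm⁴.
For the y-axis: x̄ = 66 mm.
Repeating about the centroidal y-axis gives I_y = 1 923 893 mm⁴.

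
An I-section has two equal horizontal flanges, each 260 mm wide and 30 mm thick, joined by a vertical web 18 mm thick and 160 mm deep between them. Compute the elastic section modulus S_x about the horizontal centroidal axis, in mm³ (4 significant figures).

Decompose the section into non-overlapping parts with the origin at the bottom-left of its bounding rectangle.
Bottom flange: 260 × 30, A = 7 800 mm², y = 15 mm, Ī = 585 000 mm⁴.
Web: 18 × 160, A = 2 880 mm², y = 110 mm, Ī = 6 144 000 mm⁴.
Top flange: 260 × 30, A = 7 800 mm², y = 205 mm, Ī = 585 000 mm⁴.
By symmetry the centroid is at mid-height, ȳ = 110 mm.
Transfer each piece to the horizontal centroidal axis using Ī + A·d² with d = y − 110:
  bottom flange: d = -95 mm → contributes +70 980 000 mm⁴
  web: d = 0 mm → contributes +6 144 000 mm⁴
  top flange: d = 95 mm → contributes +70 980 000 mm⁴
Total I = 148 104 000 mm⁴.
Extreme fibre distance c = 110 mm; S = I/c = 1 346 400 mm³.

S_x ≈ 1.346 × 10⁶ mm³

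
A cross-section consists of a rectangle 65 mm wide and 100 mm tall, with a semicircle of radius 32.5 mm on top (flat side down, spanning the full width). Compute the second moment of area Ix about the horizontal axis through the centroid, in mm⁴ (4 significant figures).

Ix ≈ 1.092 × 10⁷ mm⁴

Decompose the section into non-overlapping parts with the origin at the bottom-left of its bounding rectangle.
Rectangular body: 65 × 100, A = 6 500 mm², y = 50 mm, Ī = 5 416 667 mm⁴.
Semicircular cap: semicircle r = 32.5, A = 1659.15 mm², y = 113.793 mm, Ī = 122 452 mm⁴.
Centroid: ȳ = ΣA·y / ΣA = 62.9723 mm.
Transfer each piece to the horizontal axis through the centroid using Ī + A·d² with d = y − 62.9723:
  rectangular body: d = -12.9723 mm → contributes +6 510 493 mm⁴
  semicircular cap: d = 50.8211 mm → contributes +4 407 690 mm⁴
Total I = 10 918 183 mm⁴.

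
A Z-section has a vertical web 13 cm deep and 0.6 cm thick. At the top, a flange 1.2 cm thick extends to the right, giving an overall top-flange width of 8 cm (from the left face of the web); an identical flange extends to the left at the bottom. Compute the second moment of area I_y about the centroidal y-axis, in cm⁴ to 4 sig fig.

I_y ≈ 365.4 cm⁴

Decompose the section into non-overlapping parts with the origin at the bottom-left of its bounding rectangle.
Web: 0.6 × 13, A = 7.8 cm², x = 7.7 cm, Ī = 0.234 cm⁴.
Top flange (beyond web): 7.4 × 1.2, A = 8.88 cm², x = 11.7 cm, Ī = 40.5224 cm⁴.
Bottom flange (beyond web): 7.4 × 1.2, A = 8.88 cm², x = 3.7 cm, Ī = 40.5224 cm⁴.
Centroid: x̄ = ΣA·x / ΣA = 7.7 cm.
Transfer each piece to the centroidal y-axis using Ī + A·d² with d = x − 7.7:
  web: d = 0 cm → contributes +0.234 cm⁴
  top flange (beyond web): d = 4 cm → contributes +182.602 cm⁴
  bottom flange (beyond web): d = -4 cm → contributes +182.602 cm⁴
Total I = 365.439 cm⁴.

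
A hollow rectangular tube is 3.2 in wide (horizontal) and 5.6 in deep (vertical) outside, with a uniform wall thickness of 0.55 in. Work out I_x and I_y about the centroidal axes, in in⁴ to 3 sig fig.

Treat the section as a set of non-overlapping primitives; coordinates are from the bounding-box lower-left.
Outer rectangle: 3.2 × 5.6, A = 17.92 in², y = 2.8 in, Ī = 46.831 in⁴.
Inner void (subtracted): 2.1 × 4.5, A = 9.45 in², y = 2.8 in, Ī = 15.947 in⁴.
By symmetry the centroid is at mid-height, ȳ = 2.8 in.
All pieces are centred on the centroidal x-axis, so I = ΣĪ (holes subtracted) = 30.884 in⁴.
Repeating about the centroidal y-axis gives I_y = 11.819 in⁴.

I_x ≈ 30.9 in⁴, I_y ≈ 11.8 in⁴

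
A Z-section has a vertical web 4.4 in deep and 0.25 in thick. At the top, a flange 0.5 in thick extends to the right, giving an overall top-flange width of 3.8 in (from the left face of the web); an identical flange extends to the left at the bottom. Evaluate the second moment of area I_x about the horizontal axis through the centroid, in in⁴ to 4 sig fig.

I_x ≈ 15.35 in⁴

Decompose the section into non-overlapping parts with the origin at the bottom-left of its bounding rectangle.
Web: 0.25 × 4.4, A = 1.1 in², y = 2.2 in, Ī = 1.77467 in⁴.
Top flange (beyond web): 3.55 × 0.5, A = 1.775 in², y = 4.15 in, Ī = 0.0369792 in⁴.
Bottom flange (beyond web): 3.55 × 0.5, A = 1.775 in², y = 0.25 in, Ī = 0.0369792 in⁴.
Centroid: ȳ = ΣA·y / ΣA = 2.2 in.
Transfer each piece to the horizontal axis through the centroid using Ī + A·d² with d = y − 2.2:
  web: d = 0 in → contributes +1.77467 in⁴
  top flange (beyond web): d = 1.95 in → contributes +6.78642 in⁴
  bottom flange (beyond web): d = -1.95 in → contributes +6.78642 in⁴
Total I = 15.3475 in⁴.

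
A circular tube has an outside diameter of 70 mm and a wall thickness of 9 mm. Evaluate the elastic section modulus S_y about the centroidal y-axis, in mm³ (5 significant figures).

Treat the section as a set of non-overlapping primitives; coordinates are from the bounding-box lower-left.
Outer circle: ⌀70, A = 3848.451 mm², x = 35 mm, Ī = 1 178 588 mm⁴.
Bore (subtracted): ⌀52, A = 2123.717 mm², x = 35 mm, Ī = 358908.1 mm⁴.
By symmetry the centroid is at mid-width, x̄ = 35 mm.
All pieces are centred on the centroidal y-axis, so I = ΣĪ (holes subtracted) = 819 680 mm⁴.
Extreme fibre distance c = 35 mm; S = I/c = 23419.43 mm³.

S_y ≈ 2.3419 × 10⁴ mm³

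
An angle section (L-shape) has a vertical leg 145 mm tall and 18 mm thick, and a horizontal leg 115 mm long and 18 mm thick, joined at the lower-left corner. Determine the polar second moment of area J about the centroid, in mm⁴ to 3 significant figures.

J ≈ 1.37 × 10⁷ mm⁴

Break the section into simple shapes (no overlaps), measuring from the bottom-left corner of the bounding box.
Vertical leg: 18 × 145, A = 2 610 mm², y = 72.5 mm, Ī = 4 572 938 mm⁴.
Horizontal leg (remainder): 97 × 18, A = 1 746 mm², y = 9 mm, Ī = 47 142 mm⁴.
Centroid: ȳ = ΣA·y / ΣA = 47.048 mm.
Transfer each piece to the centroidal x-axis using Ī + A·d² with d = y − 47.048:
  vertical leg: d = 25.452 mm → contributes +6 263 770 mm⁴
  horizontal leg (remainder): d = -38.048 mm → contributes +2 574 676 mm⁴
Total I = 8 838 446 mm⁴.
For the y-axis: x̄ = 32.048 mm.
Repeating about the centroidal y-axis gives I_y = 4 898 336 mm⁴.
Polar second moment: J = I_x + I_y = 13 736 782 mm⁴.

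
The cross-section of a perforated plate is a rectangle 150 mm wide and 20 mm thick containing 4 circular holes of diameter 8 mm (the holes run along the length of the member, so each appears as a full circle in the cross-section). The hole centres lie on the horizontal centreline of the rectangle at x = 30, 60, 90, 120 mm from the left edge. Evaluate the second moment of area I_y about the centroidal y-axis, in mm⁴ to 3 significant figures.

I_y ≈ 5.40 × 10⁶ mm⁴

Split into non-overlapping primitives; take the origin at the lower-left of the bounding box.
Plate: 150 × 20, A = 3 000 mm², x = 75 mm, Ī = 5 625 000 mm⁴.
Hole 1 (subtracted): ⌀8, A = 50.265 mm², x = 30 mm, Ī = 201.06 mm⁴.
Hole 2 (subtracted): ⌀8, A = 50.265 mm², x = 60 mm, Ī = 201.06 mm⁴.
Hole 3 (subtracted): ⌀8, A = 50.265 mm², x = 90 mm, Ī = 201.06 mm⁴.
Hole 4 (subtracted): ⌀8, A = 50.265 mm², x = 120 mm, Ī = 201.06 mm⁴.
By symmetry the centroid is at mid-width, x̄ = 75 mm.
Transfer each piece to the centroidal y-axis using Ī + A·d² with d = x − 75:
  plate: d = 0 mm → contributes +5 625 000 mm⁴
  hole 1: d = -45 mm → contributes −101 989 mm⁴
  hole 2: d = -15 mm → contributes −11 511 mm⁴
  hole 3: d = 15 mm → contributes −11 511 mm⁴
  hole 4: d = 45 mm → contributes −101 989 mm⁴
Total I = 5 398 001 mm⁴.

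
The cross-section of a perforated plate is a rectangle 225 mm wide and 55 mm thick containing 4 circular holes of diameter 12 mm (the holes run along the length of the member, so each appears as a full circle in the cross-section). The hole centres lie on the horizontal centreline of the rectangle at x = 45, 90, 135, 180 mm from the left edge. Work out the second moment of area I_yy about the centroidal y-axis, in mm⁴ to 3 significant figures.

I_yy ≈ 5.11 × 10⁷ mm⁴

Break the section into simple shapes (no overlaps), measuring from the bottom-left corner of the bounding box.
Plate: 225 × 55, A = 12 375 mm², x = 112.5 mm, Ī = 52 207 031 mm⁴.
Hole 1 (subtracted): ⌀12, A = 113.1 mm², x = 45 mm, Ī = 1017.9 mm⁴.
Hole 2 (subtracted): ⌀12, A = 113.1 mm², x = 90 mm, Ī = 1017.9 mm⁴.
Hole 3 (subtracted): ⌀12, A = 113.1 mm², x = 135 mm, Ī = 1017.9 mm⁴.
Hole 4 (subtracted): ⌀12, A = 113.1 mm², x = 180 mm, Ī = 1017.9 mm⁴.
By symmetry the centroid is at mid-width, x̄ = 112.5 mm.
Transfer each piece to the centroidal y-axis using Ī + A·d² with d = x − 112.5:
  plate: d = 0 mm → contributes +52 207 031 mm⁴
  hole 1: d = -67.5 mm → contributes −516 318 mm⁴
  hole 2: d = -22.5 mm → contributes −58 273 mm⁴
  hole 3: d = 22.5 mm → contributes −58 273 mm⁴
  hole 4: d = 67.5 mm → contributes −516 318 mm⁴
Total I = 51 057 849 mm⁴.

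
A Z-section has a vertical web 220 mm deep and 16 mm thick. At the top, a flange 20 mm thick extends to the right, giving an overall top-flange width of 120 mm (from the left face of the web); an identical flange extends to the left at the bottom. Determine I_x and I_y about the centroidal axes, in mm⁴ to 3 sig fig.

Decompose the section into non-overlapping parts with the origin at the bottom-left of its bounding rectangle.
Web: 16 × 220, A = 3 520 mm², y = 110 mm, Ī = 14 197 333 mm⁴.
Top flange (beyond web): 104 × 20, A = 2 080 mm², y = 210 mm, Ī = 69 333 mm⁴.
Bottom flange (beyond web): 104 × 20, A = 2 080 mm², y = 10 mm, Ī = 69 333 mm⁴.
Centroid: ȳ = ΣA·y / ΣA = 110 mm.
Transfer each piece to the centroidal x-axis using Ī + A·d² with d = y − 110:
  web: d = 0 mm → contributes +14 197 333 mm⁴
  top flange (beyond web): d = 100 mm → contributes +20 869 333 mm⁴
  bottom flange (beyond web): d = -100 mm → contributes +20 869 333 mm⁴
Total I = 55 936 000 mm⁴.
For the y-axis: x̄ = 112 mm.
Repeating about the centroidal y-axis gives I_y = 18 800 640 mm⁴.

I_x ≈ 5.59 × 10⁷ mm⁴, I_y ≈ 1.88 × 10⁷ mm⁴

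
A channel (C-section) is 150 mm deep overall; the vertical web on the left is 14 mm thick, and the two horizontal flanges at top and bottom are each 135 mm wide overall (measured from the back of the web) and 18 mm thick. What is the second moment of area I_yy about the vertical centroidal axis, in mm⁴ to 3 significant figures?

I_yy ≈ 1.18 × 10⁷ mm⁴

Split into non-overlapping primitives; take the origin at the lower-left of the bounding box.
Web: 14 × 150, A = 2 100 mm², x = 7 mm, Ī = 34 300 mm⁴.
Top flange (beyond web): 121 × 18, A = 2 178 mm², x = 74.5 mm, Ī = 2 657 342 mm⁴.
Bottom flange (beyond web): 121 × 18, A = 2 178 mm², x = 74.5 mm, Ī = 2 657 342 mm⁴.
Centroid: x̄ = ΣA·x / ΣA = 52.544 mm.
Transfer each piece to the vertical centroidal axis using Ī + A·d² with d = x − 52.544:
  web: d = -45.544 mm → contributes +4 390 176 mm⁴
  top flange (beyond web): d = 21.956 mm → contributes +3 707 312 mm⁴
  bottom flange (beyond web): d = 21.956 mm → contributes +3 707 312 mm⁴
Total I = 11 804 800 mm⁴.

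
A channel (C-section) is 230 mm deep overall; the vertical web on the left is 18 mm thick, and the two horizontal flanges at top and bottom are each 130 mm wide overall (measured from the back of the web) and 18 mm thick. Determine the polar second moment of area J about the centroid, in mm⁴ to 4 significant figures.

J ≈ 7.662 × 10⁷ mm⁴

Split into non-overlapping primitives; take the origin at the lower-left of the bounding box.
Web: 18 × 230, A = 4 140 mm², y = 115 mm, Ī = 18 250 500 mm⁴.
Top flange (beyond web): 112 × 18, A = 2 016 mm², y = 221 mm, Ī = 54 432 mm⁴.
Bottom flange (beyond web): 112 × 18, A = 2 016 mm², y = 9 mm, Ī = 54 432 mm⁴.
By symmetry the centroid is at mid-height, ȳ = 115 mm.
Transfer each piece to the centroidal x-axis using Ī + A·d² with d = y − 115:
  web: d = 0 mm → contributes +18 250 500 mm⁴
  top flange (beyond web): d = 106 mm → contributes +22 706 208 mm⁴
  bottom flange (beyond web): d = -106 mm → contributes +22 706 208 mm⁴
Total I = 63 662 916 mm⁴.
For the y-axis: x̄ = 41.0705 mm.
Repeating about the centroidal y-axis gives I_y = 12 956 731 mm⁴.
Polar second moment: J = I_x + I_y = 76 619 647 mm⁴.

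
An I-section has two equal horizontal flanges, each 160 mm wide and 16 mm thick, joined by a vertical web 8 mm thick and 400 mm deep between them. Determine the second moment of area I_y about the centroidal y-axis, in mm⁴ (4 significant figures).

I_y ≈ 1.094 × 10⁷ mm⁴

Treat the section as a set of non-overlapping primitives; coordinates are from the bounding-box lower-left.
Bottom flange: 160 × 16, A = 2 560 mm², x = 80 mm, Ī = 5 461 333 mm⁴.
Web: 8 × 400, A = 3 200 mm², x = 80 mm, Ī = 17066.7 mm⁴.
Top flange: 160 × 16, A = 2 560 mm², x = 80 mm, Ī = 5 461 333 mm⁴.
By symmetry the centroid is at mid-width, x̄ = 80 mm.
All pieces are centred on the centroidal y-axis, so I = ΣĪ = 10 939 733 mm⁴.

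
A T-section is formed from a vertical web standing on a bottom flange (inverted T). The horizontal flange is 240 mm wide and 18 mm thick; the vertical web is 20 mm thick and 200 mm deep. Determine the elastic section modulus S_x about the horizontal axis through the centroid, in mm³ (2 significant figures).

S_x ≈ 2.4 × 10⁵ mm³

Break the section into simple shapes (no overlaps), measuring from the bottom-left corner of the bounding box.
Flange: 240 × 18, A = 4 320 mm², y = 9 mm, Ī = 116 640 mm⁴.
Web: 20 × 200, A = 4 000 mm², y = 118 mm, Ī = 13 333 333 mm⁴.
Centroid: ȳ = ΣA·y / ΣA = 61.4 mm.
Transfer each piece to the horizontal axis through the centroid using Ī + A·d² with d = y − 61.4:
  flange: d = -52.4 mm → contributes +11 980 065 mm⁴
  web: d = 56.6 mm → contributes +26 145 832 mm⁴
Total I = 38 125 896 mm⁴.
Extreme fibre distance c = 156.6 mm; S = I/c = 243 466 mm³.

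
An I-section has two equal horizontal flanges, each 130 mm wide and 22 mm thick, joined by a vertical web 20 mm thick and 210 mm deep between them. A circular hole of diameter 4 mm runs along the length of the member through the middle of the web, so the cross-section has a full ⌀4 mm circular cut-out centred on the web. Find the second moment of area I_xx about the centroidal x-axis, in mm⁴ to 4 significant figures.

Split into non-overlapping primitives; take the origin at the lower-left of the bounding box.
Bottom flange: 130 × 22, A = 2 860 mm², y = 11 mm, Ī = 115 353 mm⁴.
Web: 20 × 210, A = 4 200 mm², y = 127 mm, Ī = 15 435 000 mm⁴.
Top flange: 130 × 22, A = 2 860 mm², y = 243 mm, Ī = 115 353 mm⁴.
Hole (subtracted): ⌀4, A = 12.5664 mm², y = 127 mm, Ī = 12.5664 mm⁴.
By symmetry the centroid is at mid-height, ȳ = 127 mm.
Transfer each piece to the centroidal x-axis using Ī + A·d² with d = y − 127:
  bottom flange: d = -116 mm → contributes +38 599 513 mm⁴
  web: d = 0 mm → contributes +15 435 000 mm⁴
  top flange: d = 116 mm → contributes +38 599 513 mm⁴
  hole: d = 0 mm → contributes −12.5664 mm⁴
Total I = 92 634 014 mm⁴.

I_xx ≈ 9.263 × 10⁷ mm⁴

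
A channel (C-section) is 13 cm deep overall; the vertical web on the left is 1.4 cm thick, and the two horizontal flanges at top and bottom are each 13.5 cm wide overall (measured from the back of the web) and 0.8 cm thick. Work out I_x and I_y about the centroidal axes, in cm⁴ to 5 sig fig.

Treat the section as a set of non-overlapping primitives; coordinates are from the bounding-box lower-left.
Web: 1.4 × 13, A = 18.2 cm², y = 6.5 cm, Ī = 256.3167 cm⁴.
Top flange (beyond web): 12.1 × 0.8, A = 9.68 cm², y = 12.6 cm, Ī = 0.5162667 cm⁴.
Bottom flange (beyond web): 12.1 × 0.8, A = 9.68 cm², y = 0.4 cm, Ī = 0.5162667 cm⁴.
By symmetry the centroid is at mid-height, ȳ = 6.5 cm.
Transfer each piece to the centroidal x-axis using Ī + A·d² with d = y − 6.5:
  web: d = 0 cm → contributes +256.3167 cm⁴
  top flange (beyond web): d = 6.1 cm → contributes +360.7091 cm⁴
  bottom flange (beyond web): d = -6.1 cm → contributes +360.7091 cm⁴
Total I = 977.7348 cm⁴.
For the y-axis: x̄ = 4.179233 cm.
Repeating about the centroidal y-axis gives I_y = 666.6046 cm⁴.

I_x ≈ 977.73 cm⁴, I_y ≈ 666.60 cm⁴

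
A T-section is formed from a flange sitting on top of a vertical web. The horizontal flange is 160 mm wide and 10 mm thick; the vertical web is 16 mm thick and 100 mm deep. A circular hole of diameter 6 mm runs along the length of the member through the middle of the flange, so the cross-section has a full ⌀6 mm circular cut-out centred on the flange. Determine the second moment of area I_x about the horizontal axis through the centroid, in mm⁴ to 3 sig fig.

I_x ≈ 3.75 × 10⁶ mm⁴

Treat the section as a set of non-overlapping primitives; coordinates are from the bounding-box lower-left.
Flange: 160 × 10, A = 1 600 mm², y = 105 mm, Ī = 13 333 mm⁴.
Web: 16 × 100, A = 1 600 mm², y = 50 mm, Ī = 1 333 333 mm⁴.
Hole (subtracted): ⌀6, A = 28.274 mm², y = 105 mm, Ī = 63.617 mm⁴.
Centroid: ȳ = ΣA·y / ΣA = 77.255 mm.
Transfer each piece to the horizontal axis through the centroid using Ī + A·d² with d = y − 77.255:
  flange: d = 27.745 mm → contributes +1 245 003 mm⁴
  web: d = -27.255 mm → contributes +2 521 856 mm⁴
  hole: d = 27.745 mm → contributes −21 829 mm⁴
Total I = 3 745 030 mm⁴.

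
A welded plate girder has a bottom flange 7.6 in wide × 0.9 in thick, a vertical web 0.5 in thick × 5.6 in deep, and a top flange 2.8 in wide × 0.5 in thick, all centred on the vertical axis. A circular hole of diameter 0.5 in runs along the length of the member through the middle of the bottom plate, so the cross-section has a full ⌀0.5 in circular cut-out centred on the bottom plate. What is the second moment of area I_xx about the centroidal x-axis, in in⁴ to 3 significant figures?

I_xx ≈ 63.3 in⁴

Break the section into simple shapes (no overlaps), measuring from the bottom-left corner of the bounding box.
Bottom plate: 7.6 × 0.9, A = 6.84 in², y = 0.45 in, Ī = 0.4617 in⁴.
Web plate: 0.5 × 5.6, A = 2.8 in², y = 3.7 in, Ī = 7.3173 in⁴.
Top plate: 2.8 × 0.5, A = 1.4 in², y = 6.75 in, Ī = 0.029167 in⁴.
Hole (subtracted): ⌀0.5, A = 0.19635 in², y = 0.45 in, Ī = 0.003068 in⁴.
Centroid: ȳ = ΣA·y / ΣA = 2.1026 in.
Transfer each piece to the centroidal x-axis using Ī + A·d² with d = y − 2.1026:
  bottom plate: d = -1.6526 in → contributes +19.142 in⁴
  web plate: d = 1.5974 in → contributes +14.462 in⁴
  top plate: d = 4.6474 in → contributes +30.267 in⁴
  hole: d = -1.6526 in → contributes −0.5393 in⁴
Total I = 63.332 in⁴.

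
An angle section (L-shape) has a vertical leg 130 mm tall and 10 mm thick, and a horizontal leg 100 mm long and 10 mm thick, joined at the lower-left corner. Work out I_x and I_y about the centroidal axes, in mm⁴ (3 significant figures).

I_x ≈ 3.75 × 10⁶ mm⁴, I_y ≈ 1.95 × 10⁶ mm⁴

Decompose the section into non-overlapping parts with the origin at the bottom-left of its bounding rectangle.
Vertical leg: 10 × 130, A = 1 300 mm², y = 65 mm, Ī = 1 830 833 mm⁴.
Horizontal leg (remainder): 90 × 10, A = 900 mm², y = 5 mm, Ī = 7 500 mm⁴.
Centroid: ȳ = ΣA·y / ΣA = 40.455 mm.
Transfer each piece to the centroidal x-axis using Ī + A·d² with d = y − 40.455:
  vertical leg: d = 24.545 mm → contributes +2 614 056 mm⁴
  horizontal leg (remainder): d = -35.455 mm → contributes +1 138 822 mm⁴
Total I = 3 752 879 mm⁴.
For the y-axis: x̄ = 25.455 mm.
Repeating about the centroidal y-axis gives I_y = 1 947 879 mm⁴.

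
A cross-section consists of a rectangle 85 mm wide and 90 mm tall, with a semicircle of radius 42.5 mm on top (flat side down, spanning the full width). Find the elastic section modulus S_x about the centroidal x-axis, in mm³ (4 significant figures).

Decompose the section into non-overlapping parts with the origin at the bottom-left of its bounding rectangle.
Rectangular body: 85 × 90, A = 7 650 mm², y = 45 mm, Ī = 5 163 750 mm⁴.
Semicircular cap: semicircle r = 42.5, A = 2837.25 mm², y = 108.038 mm, Ī = 358 086 mm⁴.
Centroid: ȳ = ΣA·y / ΣA = 62.0544 mm.
Transfer each piece to the centroidal x-axis using Ī + A·d² with d = y − 62.0544:
  rectangular body: d = -17.0544 mm → contributes +7 388 762 mm⁴
  semicircular cap: d = 45.9832 mm → contributes +6 357 324 mm⁴
Total I = 13 746 086 mm⁴.
Extreme fibre distance c = 70.4456 mm; S = I/c = 195 130 mm³.

S_x ≈ 1.951 × 10⁵ mm³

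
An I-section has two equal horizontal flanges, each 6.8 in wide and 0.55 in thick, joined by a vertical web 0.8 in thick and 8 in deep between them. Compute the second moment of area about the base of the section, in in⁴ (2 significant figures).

Treat the section as a set of non-overlapping primitives; coordinates are from the bounding-box lower-left.
Bottom flange: 6.8 × 0.55, A = 3.74 in², y = 0.275 in, Ī = 0.09428 in⁴.
Web: 0.8 × 8, A = 6.4 in², y = 4.55 in, Ī = 34.13 in⁴.
Top flange: 6.8 × 0.55, A = 3.74 in², y = 8.825 in, Ī = 0.09428 in⁴.
Transfer each piece to the base of the section using Ī + A·d² with d = y − 0:
  bottom flange: d = 0.275 in → contributes +0.3771 in⁴
  web: d = 4.55 in → contributes +166.6 in⁴
  top flange: d = 8.825 in → contributes +291.4 in⁴
Total I = 458.4 in⁴.

I_base ≈ 460 in⁴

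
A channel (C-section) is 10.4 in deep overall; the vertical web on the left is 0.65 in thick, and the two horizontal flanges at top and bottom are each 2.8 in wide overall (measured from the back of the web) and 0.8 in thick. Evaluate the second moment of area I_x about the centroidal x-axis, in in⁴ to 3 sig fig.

Decompose the section into non-overlapping parts with the origin at the bottom-left of its bounding rectangle.
Web: 0.65 × 10.4, A = 6.76 in², y = 5.2 in, Ī = 60.93 in⁴.
Top flange (beyond web): 2.15 × 0.8, A = 1.72 in², y = 10 in, Ī = 0.091733 in⁴.
Bottom flange (beyond web): 2.15 × 0.8, A = 1.72 in², y = 0.4 in, Ī = 0.091733 in⁴.
By symmetry the centroid is at mid-height, ȳ = 5.2 in.
Transfer each piece to the centroidal x-axis using Ī + A·d² with d = y − 5.2:
  web: d = 0 in → contributes +60.93 in⁴
  top flange (beyond web): d = 4.8 in → contributes +39.721 in⁴
  bottom flange (beyond web): d = -4.8 in → contributes +39.721 in⁴
Total I = 140.37 in⁴.

I_x ≈ 140 in⁴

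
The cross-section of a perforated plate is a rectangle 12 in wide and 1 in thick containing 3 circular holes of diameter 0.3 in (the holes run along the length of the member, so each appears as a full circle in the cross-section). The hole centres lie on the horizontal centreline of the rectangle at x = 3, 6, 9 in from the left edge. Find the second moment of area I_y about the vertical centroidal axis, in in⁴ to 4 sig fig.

I_y ≈ 142.7 in⁴

Treat the section as a set of non-overlapping primitives; coordinates are from the bounding-box lower-left.
Plate: 12 × 1, A = 12 in², x = 6 in, Ī = 144 in⁴.
Hole 1 (subtracted): ⌀0.3, A = 0.0706858 in², x = 3 in, Ī = 0.000397608 in⁴.
Hole 2 (subtracted): ⌀0.3, A = 0.0706858 in², x = 6 in, Ī = 0.000397608 in⁴.
Hole 3 (subtracted): ⌀0.3, A = 0.0706858 in², x = 9 in, Ī = 0.000397608 in⁴.
By symmetry the centroid is at mid-width, x̄ = 6 in.
Transfer each piece to the vertical centroidal axis using Ī + A·d² with d = x − 6:
  plate: d = 0 in → contributes +144 in⁴
  hole 1: d = -3 in → contributes −0.63657 in⁴
  hole 2: d = 0 in → contributes −0.000397608 in⁴
  hole 3: d = 3 in → contributes −0.63657 in⁴
Total I = 142.726 in⁴.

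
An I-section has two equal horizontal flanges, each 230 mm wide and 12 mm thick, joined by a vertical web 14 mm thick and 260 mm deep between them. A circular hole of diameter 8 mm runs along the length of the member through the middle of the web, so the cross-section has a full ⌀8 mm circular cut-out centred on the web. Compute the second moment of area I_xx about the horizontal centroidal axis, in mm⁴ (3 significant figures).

I_xx ≈ 1.23 × 10⁸ mm⁴

Treat the section as a set of non-overlapping primitives; coordinates are from the bounding-box lower-left.
Bottom flange: 230 × 12, A = 2 760 mm², y = 6 mm, Ī = 33 120 mm⁴.
Web: 14 × 260, A = 3 640 mm², y = 142 mm, Ī = 20 505 333 mm⁴.
Top flange: 230 × 12, A = 2 760 mm², y = 278 mm, Ī = 33 120 mm⁴.
Hole (subtracted): ⌀8, A = 50.265 mm², y = 142 mm, Ī = 201.06 mm⁴.
By symmetry the centroid is at mid-height, ȳ = 142 mm.
Transfer each piece to the horizontal centroidal axis using Ī + A·d² with d = y − 142:
  bottom flange: d = -136 mm → contributes +51 082 080 mm⁴
  web: d = 0 mm → contributes +20 505 333 mm⁴
  top flange: d = 136 mm → contributes +51 082 080 mm⁴
  hole: d = 0 mm → contributes −201.06 mm⁴
Total I = 122 669 292 mm⁴.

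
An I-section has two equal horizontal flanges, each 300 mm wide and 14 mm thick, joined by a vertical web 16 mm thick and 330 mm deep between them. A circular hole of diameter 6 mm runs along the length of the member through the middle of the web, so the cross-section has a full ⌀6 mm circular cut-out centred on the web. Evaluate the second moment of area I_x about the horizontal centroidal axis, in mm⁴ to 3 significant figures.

Break the section into simple shapes (no overlaps), measuring from the bottom-left corner of the bounding box.
Bottom flange: 300 × 14, A = 4 200 mm², y = 7 mm, Ī = 68 600 mm⁴.
Web: 16 × 330, A = 5 280 mm², y = 179 mm, Ī = 47 916 000 mm⁴.
Top flange: 300 × 14, A = 4 200 mm², y = 351 mm, Ī = 68 600 mm⁴.
Hole (subtracted): ⌀6, A = 28.274 mm², y = 179 mm, Ī = 63.617 mm⁴.
By symmetry the centroid is at mid-height, ȳ = 179 mm.
Transfer each piece to the horizontal centroidal axis using Ī + A·d² with d = y − 179:
  bottom flange: d = -172 mm → contributes +124 321 400 mm⁴
  web: d = 0 mm → contributes +47 916 000 mm⁴
  top flange: d = 172 mm → contributes +124 321 400 mm⁴
  hole: d = 0 mm → contributes −63.617 mm⁴
Total I = 296 558 736 mm⁴.

I_x ≈ 2.97 × 10⁸ mm⁴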